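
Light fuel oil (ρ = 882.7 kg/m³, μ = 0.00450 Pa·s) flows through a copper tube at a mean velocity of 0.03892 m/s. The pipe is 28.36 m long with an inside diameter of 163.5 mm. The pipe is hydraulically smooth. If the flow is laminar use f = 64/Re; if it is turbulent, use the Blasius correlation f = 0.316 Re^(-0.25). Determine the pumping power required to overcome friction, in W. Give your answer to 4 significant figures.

Reynolds number Re = ρVD/μ = 882.7 · 0.03892 · 0.1635 / 0.0045 = 1248.
Re < 2300 → laminar flow, so f = 64/Re = 64/1248 = 0.05127 (the turbulent correlation is not needed).
Darcy-Weisbach: ΔP = f(L/D)(ρV²/2) = 0.05127·(28.36/0.1635)·(882.7·0.03892²/2) = 0.05127·173.5·0.6685 = 5.946 Pa.
Q = V·A = 0.03892·0.021 = 0.0008171 m³/s.
Pumping power P = QΔP = 0.0008171·5.946 = 0.0048585 W = 0.004859 W.

P ≈ 0.004859 W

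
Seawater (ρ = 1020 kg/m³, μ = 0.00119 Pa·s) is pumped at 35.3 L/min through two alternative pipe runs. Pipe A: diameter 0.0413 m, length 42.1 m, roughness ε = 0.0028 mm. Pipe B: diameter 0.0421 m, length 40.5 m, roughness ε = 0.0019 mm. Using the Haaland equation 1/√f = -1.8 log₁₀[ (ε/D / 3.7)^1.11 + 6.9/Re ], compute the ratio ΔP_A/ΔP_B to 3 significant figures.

ΔP_A/ΔP_B ≈ 1.14

Pipe A: V = Q/A = 0.0005883/0.00134 = 0.4392 m/s; Re = 1.555e+04; ε/D = 6.78e-05; Haaland → f = 0.02754; ΔP_A = f(L/D)(ρV²/2) = 2762 Pa.
Pipe B: V = Q/A = 0.0005883/0.001392 = 0.4226 m/s; Re = 1.525e+04; ε/D = 4.51e-05; Haaland → f = 0.02765; ΔP_B = f(L/D)(ρV²/2) = 2423 Pa.
ΔP_A/ΔP_B = 2762/2423 = 1.14.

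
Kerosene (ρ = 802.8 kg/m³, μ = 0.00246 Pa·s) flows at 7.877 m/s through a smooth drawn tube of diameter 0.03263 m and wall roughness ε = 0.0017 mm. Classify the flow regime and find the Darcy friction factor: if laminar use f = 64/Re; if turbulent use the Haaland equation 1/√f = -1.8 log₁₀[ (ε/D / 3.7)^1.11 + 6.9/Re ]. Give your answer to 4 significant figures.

f ≈ 0.01869

Re = ρVD/μ = 802.8·7.877·0.03263/0.00246 = 8.388e+04.
Re > 4000 → turbulent. ε/D = 1.7e-06/0.03263 = 5.21e-05; Haaland: 1/√f = -1.8 log₁₀[4.12e-06 + 8.23e-05] = 7.314, so f = 0.01869.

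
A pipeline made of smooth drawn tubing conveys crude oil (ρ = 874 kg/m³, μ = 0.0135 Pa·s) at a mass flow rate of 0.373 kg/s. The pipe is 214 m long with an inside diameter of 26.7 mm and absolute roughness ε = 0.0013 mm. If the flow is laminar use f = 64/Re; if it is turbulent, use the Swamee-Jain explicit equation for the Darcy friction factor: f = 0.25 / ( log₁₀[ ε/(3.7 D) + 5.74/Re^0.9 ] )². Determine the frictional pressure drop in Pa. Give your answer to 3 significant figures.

ΔP ≈ 98800 Pa

A = πD²/4 = π(0.0267)²/4 = 0.0005599 m²; mean velocity V = ṁ/(ρA) = 0.373/(874 · 0.0005599) = 0.7622 m/s.
Reynolds number Re = ρVD/μ = 874 · 0.7622 · 0.0267 / 0.0135 = 1318.
Re < 2300 → laminar flow, so f = 64/Re = 64/1318 = 0.04857 (the turbulent correlation is not needed).
Darcy-Weisbach: ΔP = f(L/D)(ρV²/2) = 0.04857·(214/0.0267)·(874·0.7622²/2) = 0.04857·8015·253.9 = 9.885e+04 Pa.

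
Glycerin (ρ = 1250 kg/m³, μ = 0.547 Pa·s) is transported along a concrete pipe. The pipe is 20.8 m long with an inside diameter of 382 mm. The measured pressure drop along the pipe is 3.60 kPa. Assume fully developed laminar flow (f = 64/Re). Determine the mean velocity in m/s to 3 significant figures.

For laminar flow, f = 64/Re with Re = ρVD/μ, so Darcy-Weisbach reduces to ΔP = 32μLV/D². Solving for V: V = ΔP·D²/(32μL) = 3600·(0.382)²/(32·0.547·20.8) = 1.443 m/s.
Check: Re = ρVD/μ = 1250·1.443·0.382/0.547 = 1260 < 2300, so the laminar assumption holds.

V ≈ 1.44 m/s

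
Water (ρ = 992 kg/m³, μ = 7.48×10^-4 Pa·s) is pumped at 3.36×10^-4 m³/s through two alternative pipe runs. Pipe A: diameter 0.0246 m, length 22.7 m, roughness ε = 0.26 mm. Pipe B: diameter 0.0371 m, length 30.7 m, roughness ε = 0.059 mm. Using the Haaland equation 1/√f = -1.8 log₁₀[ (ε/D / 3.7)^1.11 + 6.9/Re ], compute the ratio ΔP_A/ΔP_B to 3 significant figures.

ΔP_A/ΔP_B ≈ 7.83

Pipe A: V = Q/A = 0.000336/0.0004753 = 0.7069 m/s; Re = 2.306e+04; ε/D = 0.0106; Haaland → f = 0.04096; ΔP_A = f(L/D)(ρV²/2) = 9369 Pa.
Pipe B: V = Q/A = 0.000336/0.001081 = 0.3108 m/s; Re = 1.529e+04; ε/D = 0.00159; Haaland → f = 0.03019; ΔP_B = f(L/D)(ρV²/2) = 1197 Pa.
ΔP_A/ΔP_B = 9369/1197 = 7.83.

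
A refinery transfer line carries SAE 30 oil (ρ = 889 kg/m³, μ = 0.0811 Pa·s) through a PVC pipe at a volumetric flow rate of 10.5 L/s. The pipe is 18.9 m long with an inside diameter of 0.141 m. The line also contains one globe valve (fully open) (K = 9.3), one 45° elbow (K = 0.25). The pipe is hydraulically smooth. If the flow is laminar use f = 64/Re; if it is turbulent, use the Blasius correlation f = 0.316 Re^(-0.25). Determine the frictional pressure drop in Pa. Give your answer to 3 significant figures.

Q = 10.5 L/s = 10.5/1000 = 0.0105 m³/s.
Cross-sectional area A = πD²/4 = π(0.141)²/4 = 0.01561 m²; mean velocity V = Q/A = 0.0105/0.01561 = 0.6725 m/s.
Reynolds number Re = ρVD/μ = 889 · 0.6725 · 0.141 / 0.0811 = 1039.
Re < 2300 → laminar flow, so f = 64/Re = 64/1039 = 0.06158 (the turbulent correlation is not needed).
Total minor-loss coefficient ΣK = 1·9.3 + 1·0.25 = 9.55.
ΔP = [f·L/D + ΣK]·(ρV²/2) = [0.06158·18.9/0.141 + 9.55]·(889·0.6725²/2) = [8.254 + 9.55]·201 = 3579 Pa.

ΔP ≈ 3580 Pa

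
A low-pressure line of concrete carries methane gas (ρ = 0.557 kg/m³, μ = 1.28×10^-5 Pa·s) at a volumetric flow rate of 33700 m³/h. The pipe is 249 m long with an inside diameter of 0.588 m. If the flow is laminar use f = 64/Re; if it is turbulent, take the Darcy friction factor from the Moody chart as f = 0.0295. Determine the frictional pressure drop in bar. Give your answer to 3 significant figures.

ΔP ≈ 0.0413 bar

Q = 33700 m³/h = 33700/3600 = 9.361 m³/s.
Cross-sectional area A = πD²/4 = π(0.588)²/4 = 0.2715 m²; mean velocity V = Q/A = 9.361/0.2715 = 34.47 m/s.
Reynolds number Re = ρVD/μ = 0.557 · 34.47 · 0.588 / 1.28e-05 = 8.821e+05.
Re > 4000 → turbulent; use the Moody-chart value f = 0.0295.
Darcy-Weisbach: ΔP = f(L/D)(ρV²/2) = 0.0295·(249/0.588)·(0.557·34.47²/2) = 0.0295·423.5·331 = 4135 Pa.
ΔP = 4135 Pa = 0.0413 bar.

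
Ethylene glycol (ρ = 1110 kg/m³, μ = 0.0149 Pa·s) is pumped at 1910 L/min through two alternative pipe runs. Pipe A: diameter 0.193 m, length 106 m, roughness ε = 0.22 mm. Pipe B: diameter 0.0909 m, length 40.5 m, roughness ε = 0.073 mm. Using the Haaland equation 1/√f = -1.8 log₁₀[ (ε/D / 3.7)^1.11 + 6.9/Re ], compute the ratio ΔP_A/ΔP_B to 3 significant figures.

ΔP_A/ΔP_B ≈ 0.0718

Pipe A: V = Q/A = 0.03183/0.02926 = 1.088 m/s; Re = 1.564e+04; ε/D = 0.00114; Haaland → f = 0.02929; ΔP_A = f(L/D)(ρV²/2) = 1.057e+04 Pa.
Pipe B: V = Q/A = 0.03183/0.00649 = 4.905 m/s; Re = 3.322e+04; ε/D = 0.000803; Haaland → f = 0.02474; ΔP_B = f(L/D)(ρV²/2) = 1.472e+05 Pa.
ΔP_A/ΔP_B = 1.057e+04/1.472e+05 = 0.0718.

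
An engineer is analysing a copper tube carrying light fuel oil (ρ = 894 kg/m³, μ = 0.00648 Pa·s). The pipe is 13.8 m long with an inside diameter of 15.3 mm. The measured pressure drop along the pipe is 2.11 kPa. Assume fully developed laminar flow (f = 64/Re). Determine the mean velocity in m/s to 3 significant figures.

For laminar flow, f = 64/Re with Re = ρVD/μ, so Darcy-Weisbach reduces to ΔP = 32μLV/D². Solving for V: V = ΔP·D²/(32μL) = 2110·(0.0153)²/(32·0.00648·13.8) = 0.1726 m/s.
Check: Re = ρVD/μ = 894·0.1726·0.0153/0.00648 = 364.3 < 2300, so the laminar assumption holds.

V ≈ 0.173 m/s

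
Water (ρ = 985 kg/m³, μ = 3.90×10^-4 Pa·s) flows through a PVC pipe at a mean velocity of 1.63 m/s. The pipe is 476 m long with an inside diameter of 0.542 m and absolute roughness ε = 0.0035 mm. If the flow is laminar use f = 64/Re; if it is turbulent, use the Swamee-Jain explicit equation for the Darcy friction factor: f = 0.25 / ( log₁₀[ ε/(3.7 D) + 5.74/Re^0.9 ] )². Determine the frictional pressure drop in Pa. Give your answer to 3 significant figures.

ΔP ≈ 12000 Pa

Reynolds number Re = ρVD/μ = 985 · 1.63 · 0.542 / 0.00039 = 2.231e+06.
Re > 4000 → turbulent. Relative roughness ε/D = 3.5e-06/0.542 = 6.46e-06. Swamee-Jain: f = 0.25/(log₁₀[6.46e-06/3.7 + 5.74/2.231e+06^0.9])² = 0.25/(log₁₀[1.75e-06 + 1.11e-05])² = 0.25/(-4.891)² = 0.01045.
Darcy-Weisbach: ΔP = f(L/D)(ρV²/2) = 0.01045·(476/0.542)·(985·1.63²/2) = 0.01045·878.2·1309 = 1.201e+04 Pa.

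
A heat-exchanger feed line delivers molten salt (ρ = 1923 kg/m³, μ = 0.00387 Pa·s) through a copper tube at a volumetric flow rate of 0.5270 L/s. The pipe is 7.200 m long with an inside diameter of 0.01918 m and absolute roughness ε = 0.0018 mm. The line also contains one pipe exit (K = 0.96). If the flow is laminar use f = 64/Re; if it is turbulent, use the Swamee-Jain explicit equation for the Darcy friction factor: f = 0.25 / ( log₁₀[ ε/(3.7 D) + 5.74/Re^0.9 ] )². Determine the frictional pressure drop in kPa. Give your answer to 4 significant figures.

Q = 0.5270 L/s = 0.5270/1000 = 0.000527 m³/s.
Cross-sectional area A = πD²/4 = π(0.01918)²/4 = 0.0002889 m²; mean velocity V = Q/A = 0.000527/0.0002889 = 1.824 m/s.
Reynolds number Re = ρVD/μ = 1923 · 1.824 · 0.01918 / 0.00387 = 1.738e+04.
Re > 4000 → turbulent. Relative roughness ε/D = 1.8e-06/0.01918 = 9.38e-05. Swamee-Jain: f = 0.25/(log₁₀[9.38e-05/3.7 + 5.74/1.738e+04^0.9])² = 0.25/(log₁₀[2.54e-05 + 0.000877])² = 0.25/(-3.045)² = 0.02697.
Total minor-loss coefficient ΣK = 1·0.96 = 0.96.
ΔP = [f·L/D + ΣK]·(ρV²/2) = [0.02697·7.2/0.01918 + 0.96]·(1923·1.824²/2) = [10.12 + 0.96]·3199 = 3.545e+04 Pa.
ΔP = 3.545e+04 Pa = 35.45 kPa.

ΔP ≈ 35.45 kPa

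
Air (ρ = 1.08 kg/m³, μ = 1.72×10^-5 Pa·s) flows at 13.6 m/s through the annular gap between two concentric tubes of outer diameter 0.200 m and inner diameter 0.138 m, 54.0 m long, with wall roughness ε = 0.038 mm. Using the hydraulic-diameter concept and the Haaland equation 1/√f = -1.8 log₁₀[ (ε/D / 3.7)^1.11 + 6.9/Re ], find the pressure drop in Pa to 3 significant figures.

ΔP ≈ 1950 Pa

Hydraulic diameter D_h = 4A/P = D_o - D_i = 0.2 - 0.138 = 0.062 m.
Re = ρVD_h/μ = 1.08·13.6·0.062/1.72e-05 = 5.295e+04.
ε/D_h = 3.8e-05/0.062 = 0.000613; Haaland gives 1/√f = -1.8 log₁₀[6.36e-05+0.00013] = 6.682, so f = 0.02239.
ΔP = f(L/D_h)(ρV²/2) = 0.02239·54/0.062·99.88 = 1948 Pa.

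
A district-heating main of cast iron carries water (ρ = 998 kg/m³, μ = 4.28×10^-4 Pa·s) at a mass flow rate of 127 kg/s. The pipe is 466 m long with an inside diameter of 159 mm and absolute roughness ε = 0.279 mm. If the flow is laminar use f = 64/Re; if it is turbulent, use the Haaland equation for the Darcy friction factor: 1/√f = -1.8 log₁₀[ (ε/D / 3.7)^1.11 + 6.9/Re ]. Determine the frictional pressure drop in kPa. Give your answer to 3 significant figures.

A = πD²/4 = π(0.159)²/4 = 0.01986 m²; mean velocity V = ṁ/(ρA) = 127/(998 · 0.01986) = 6.409 m/s.
Reynolds number Re = ρVD/μ = 998 · 6.409 · 0.159 / 0.000428 = 2.376e+06.
Re > 4000 → turbulent. Relative roughness ε/D = 0.000279/0.159 = 0.00175. Haaland: 1/√f = -1.8 log₁₀[(0.00175/3.7)^1.11 + 6.9/2.376e+06] = -1.8 log₁₀[0.000204 + 2.9e-06] = 6.63, so f = 0.02275.
Darcy-Weisbach: ΔP = f(L/D)(ρV²/2) = 0.02275·(466/0.159)·(998·6.409²/2) = 0.02275·2931·2.05e+04 = 1.366e+06 Pa.
ΔP = 1.366e+06 Pa = 1370 kPa.

ΔP ≈ 1370 kPa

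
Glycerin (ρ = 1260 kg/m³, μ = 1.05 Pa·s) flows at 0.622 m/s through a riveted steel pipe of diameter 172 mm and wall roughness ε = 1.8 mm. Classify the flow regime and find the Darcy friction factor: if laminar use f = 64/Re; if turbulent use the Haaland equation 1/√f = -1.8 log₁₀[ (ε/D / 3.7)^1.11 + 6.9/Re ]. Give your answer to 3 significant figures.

f ≈ 0.499

Re = ρVD/μ = 1260·0.622·0.172/1.05 = 128.4.
Re < 2300 → laminar, so f = 64/Re = 0.4985 (roughness is irrelevant in laminar flow).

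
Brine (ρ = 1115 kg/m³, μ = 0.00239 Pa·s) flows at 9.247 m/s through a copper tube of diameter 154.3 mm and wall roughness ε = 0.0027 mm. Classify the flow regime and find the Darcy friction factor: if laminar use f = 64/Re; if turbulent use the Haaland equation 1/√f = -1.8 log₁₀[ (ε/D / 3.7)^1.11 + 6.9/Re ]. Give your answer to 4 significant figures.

Re = ρVD/μ = 1115·9.247·0.1543/0.00239 = 6.656e+05.
Re > 4000 → turbulent. ε/D = 2.7e-06/0.1543 = 1.75e-05; Haaland: 1/√f = -1.8 log₁₀[1.23e-06 + 1.04e-05] = 8.884, so f = 0.01267.

f ≈ 0.01267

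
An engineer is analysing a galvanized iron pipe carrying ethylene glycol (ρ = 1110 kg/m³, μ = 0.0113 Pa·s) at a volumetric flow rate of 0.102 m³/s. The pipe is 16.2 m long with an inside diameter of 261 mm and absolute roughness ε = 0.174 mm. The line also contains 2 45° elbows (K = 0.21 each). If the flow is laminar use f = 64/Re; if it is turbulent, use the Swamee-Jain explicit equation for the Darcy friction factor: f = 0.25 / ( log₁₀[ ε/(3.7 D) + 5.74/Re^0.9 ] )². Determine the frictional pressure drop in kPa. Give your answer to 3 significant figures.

ΔP ≈ 3.76 kPa

Cross-sectional area A = πD²/4 = π(0.261)²/4 = 0.0535 m²; mean velocity V = Q/A = 0.102/0.0535 = 1.906 m/s.
Reynolds number Re = ρVD/μ = 1110 · 1.906 · 0.261 / 0.0113 = 4.888e+04.
Re > 4000 → turbulent. Relative roughness ε/D = 0.000174/0.261 = 0.000667. Swamee-Jain: f = 0.25/(log₁₀[0.000667/3.7 + 5.74/4.888e+04^0.9])² = 0.25/(log₁₀[0.00018 + 0.000346])² = 0.25/(-3.279)² = 0.02325.
Total minor-loss coefficient ΣK = 2·0.21 = 0.42.
ΔP = [f·L/D + ΣK]·(ρV²/2) = [0.02325·16.2/0.261 + 0.42]·(1110·1.906²/2) = [1.443 + 0.42]·2017 = 3758 Pa.
ΔP = 3758 Pa = 3.76 kPa.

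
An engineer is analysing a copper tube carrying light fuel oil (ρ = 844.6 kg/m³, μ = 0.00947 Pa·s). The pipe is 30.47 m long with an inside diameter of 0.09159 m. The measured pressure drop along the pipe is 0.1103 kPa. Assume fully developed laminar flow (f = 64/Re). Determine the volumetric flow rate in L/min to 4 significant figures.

Q ≈ 39.61 L/min

For laminar flow, f = 64/Re with Re = ρVD/μ, so Darcy-Weisbach reduces to ΔP = 32μLV/D². Solving for V: V = ΔP·D²/(32μL) = 110.3·(0.09159)²/(32·0.00947·30.47) = 0.1002 m/s.
Check: Re = ρVD/μ = 844.6·0.1002·0.09159/0.00947 = 818.6 < 2300, so the laminar assumption holds.
Q = V·A = 0.1002·(π/4·0.09159²) = 0.0006602 m³/s = 39.61 L/min.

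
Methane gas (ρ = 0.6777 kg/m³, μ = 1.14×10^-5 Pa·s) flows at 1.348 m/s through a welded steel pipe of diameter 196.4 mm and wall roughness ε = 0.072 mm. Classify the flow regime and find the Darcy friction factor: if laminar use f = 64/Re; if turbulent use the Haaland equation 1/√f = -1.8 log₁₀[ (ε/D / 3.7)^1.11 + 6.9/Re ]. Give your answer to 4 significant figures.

f ≈ 0.02794

Re = ρVD/μ = 0.6777·1.348·0.1964/1.14e-05 = 1.574e+04.
Re > 4000 → turbulent. ε/D = 7.2e-05/0.1964 = 0.000367; Haaland: 1/√f = -1.8 log₁₀[3.59e-05 + 0.000438] = 5.983, so f = 0.02794.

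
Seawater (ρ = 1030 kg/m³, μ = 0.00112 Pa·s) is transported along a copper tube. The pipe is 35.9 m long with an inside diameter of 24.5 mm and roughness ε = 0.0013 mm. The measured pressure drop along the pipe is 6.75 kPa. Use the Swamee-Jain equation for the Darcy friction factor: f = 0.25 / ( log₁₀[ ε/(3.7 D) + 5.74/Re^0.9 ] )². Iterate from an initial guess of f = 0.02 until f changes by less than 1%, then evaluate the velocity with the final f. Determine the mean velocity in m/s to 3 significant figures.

V ≈ 0.553 m/s

Rearranging Darcy-Weisbach: V = √(2·ΔP·D/(f·L·ρ)). With ε/D = 1.3e-06/0.0245 = 5.31e-05, iterate starting from f = 0.02:
  f = 0.02 → V = √(2·6750·0.0245/(0.02·35.9·1030)) = 0.6688 m/s; Re = ρVD/μ = 1.507e+04; f → 0.02787
  f = 0.02787 → V = 0.5665 m/s; Re = 1.276e+04; f → 0.0291
  f = 0.0291 → V = 0.5544 m/s; Re = 1.249e+04; f → 0.02926
Converged (Δf/f < 1%). With the final f = 0.02926: V = √(2·6750·0.0245/(0.02926·35.9·1030)) = 0.5529 m/s.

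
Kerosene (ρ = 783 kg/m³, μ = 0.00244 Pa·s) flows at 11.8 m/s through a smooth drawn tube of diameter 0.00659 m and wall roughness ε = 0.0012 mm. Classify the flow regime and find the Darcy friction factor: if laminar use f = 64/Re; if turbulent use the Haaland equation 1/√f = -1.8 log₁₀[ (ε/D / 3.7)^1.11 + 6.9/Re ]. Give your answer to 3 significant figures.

f ≈ 0.0247

Re = ρVD/μ = 783·11.8·0.00659/0.00244 = 2.495e+04.
Re > 4000 → turbulent. ε/D = 1.2e-06/0.00659 = 0.000182; Haaland: 1/√f = -1.8 log₁₀[1.65e-05 + 0.000277] = 6.36, so f = 0.02473.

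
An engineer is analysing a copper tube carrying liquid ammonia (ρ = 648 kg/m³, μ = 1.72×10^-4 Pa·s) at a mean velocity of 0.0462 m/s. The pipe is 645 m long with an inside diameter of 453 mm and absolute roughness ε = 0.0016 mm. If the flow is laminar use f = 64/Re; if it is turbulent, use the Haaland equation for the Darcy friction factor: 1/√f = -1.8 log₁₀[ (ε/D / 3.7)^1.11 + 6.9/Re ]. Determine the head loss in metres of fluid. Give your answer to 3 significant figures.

h_f ≈ 0.00290 m

Reynolds number Re = ρVD/μ = 648 · 0.0462 · 0.453 / 0.000172 = 7.885e+04.
Re > 4000 → turbulent. Relative roughness ε/D = 1.6e-06/0.453 = 3.53e-06. Haaland: 1/√f = -1.8 log₁₀[(3.53e-06/3.7)^1.11 + 6.9/7.885e+04] = -1.8 log₁₀[2.08e-07 + 8.75e-05] = 7.302, so f = 0.01875.
Darcy-Weisbach: ΔP = f(L/D)(ρV²/2) = 0.01875·(645/0.453)·(648·0.0462²/2) = 0.01875·1424·0.6916 = 18.47 Pa.
Head loss h_f = ΔP/(ρg) = 18.47/(648·9.81) = 0.00290 m.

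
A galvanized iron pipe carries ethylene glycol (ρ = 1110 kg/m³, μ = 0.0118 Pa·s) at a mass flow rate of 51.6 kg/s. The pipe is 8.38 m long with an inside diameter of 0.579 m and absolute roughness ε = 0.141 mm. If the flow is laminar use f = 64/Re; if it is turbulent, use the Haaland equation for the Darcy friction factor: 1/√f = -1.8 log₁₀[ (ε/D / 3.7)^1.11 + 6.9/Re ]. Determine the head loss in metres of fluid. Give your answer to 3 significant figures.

h_f ≈ 7.24×10^-4 m

A = πD²/4 = π(0.579)²/4 = 0.2633 m²; mean velocity V = ṁ/(ρA) = 51.6/(1110 · 0.2633) = 0.1766 m/s.
Reynolds number Re = ρVD/μ = 1110 · 0.1766 · 0.579 / 0.0118 = 9616.
Re > 4000 → turbulent. Relative roughness ε/D = 0.000141/0.579 = 0.000244. Haaland: 1/√f = -1.8 log₁₀[(0.000244/3.7)^1.11 + 6.9/9616] = -1.8 log₁₀[2.28e-05 + 0.000718] = 5.635, so f = 0.03149.
Darcy-Weisbach: ΔP = f(L/D)(ρV²/2) = 0.03149·(8.38/0.579)·(1110·0.1766²/2) = 0.03149·14.47·17.3 = 7.886 Pa.
Head loss h_f = ΔP/(ρg) = 7.886/(1110·9.81) = 7.24×10^-4 m.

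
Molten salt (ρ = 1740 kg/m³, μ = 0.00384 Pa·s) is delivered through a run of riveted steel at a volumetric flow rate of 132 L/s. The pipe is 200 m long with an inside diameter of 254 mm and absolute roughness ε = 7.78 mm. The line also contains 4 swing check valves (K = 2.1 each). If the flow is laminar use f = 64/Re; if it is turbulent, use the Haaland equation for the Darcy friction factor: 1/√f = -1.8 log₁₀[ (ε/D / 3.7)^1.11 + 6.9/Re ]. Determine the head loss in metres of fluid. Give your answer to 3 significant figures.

h_f ≈ 18.7 m

Q = 132 L/s = 132/1000 = 0.132 m³/s.
Cross-sectional area A = πD²/4 = π(0.254)²/4 = 0.05067 m²; mean velocity V = Q/A = 0.132/0.05067 = 2.605 m/s.
Reynolds number Re = ρVD/μ = 1740 · 2.605 · 0.254 / 0.00384 = 2.998e+05.
Re > 4000 → turbulent. Relative roughness ε/D = 0.00778/0.254 = 0.0306. Haaland: 1/√f = -1.8 log₁₀[(0.0306/3.7)^1.11 + 6.9/2.998e+05] = -1.8 log₁₀[0.00489 + 2.3e-05] = 4.156, so f = 0.05789.
Total minor-loss coefficient ΣK = 4·2.1 = 8.4.
ΔP = [f·L/D + ΣK]·(ρV²/2) = [0.05789·200/0.254 + 8.4]·(1740·2.605²/2) = [45.58 + 8.4]·5904 = 3.187e+05 Pa.
Head loss h_f = ΔP/(ρg) = 3.187e+05/(1740·9.81) = 18.7 m.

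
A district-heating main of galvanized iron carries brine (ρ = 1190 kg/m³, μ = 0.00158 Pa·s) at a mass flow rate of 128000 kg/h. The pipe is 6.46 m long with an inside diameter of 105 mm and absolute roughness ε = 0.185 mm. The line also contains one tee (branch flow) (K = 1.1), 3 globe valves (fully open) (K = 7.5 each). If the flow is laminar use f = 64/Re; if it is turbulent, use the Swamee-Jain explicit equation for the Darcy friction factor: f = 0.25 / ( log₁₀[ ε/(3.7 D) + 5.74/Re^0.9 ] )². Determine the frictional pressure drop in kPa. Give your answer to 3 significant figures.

ṁ = 128000 kg/h = 128000/3600 = 35.56 kg/s.
A = πD²/4 = π(0.105)²/4 = 0.008659 m²; mean velocity V = ṁ/(ρA) = 35.56/(1190 · 0.008659) = 3.451 m/s.
Reynolds number Re = ρVD/μ = 1190 · 3.451 · 0.105 / 0.00158 = 2.729e+05.
Re > 4000 → turbulent. Relative roughness ε/D = 0.000185/0.105 = 0.00176. Swamee-Jain: f = 0.25/(log₁₀[0.00176/3.7 + 5.74/2.729e+05^0.9])² = 0.25/(log₁₀[0.000476 + 7.35e-05])² = 0.25/(-3.26)² = 0.02353.
Total minor-loss coefficient ΣK = 1·1.1 + 3·7.5 = 23.6.
ΔP = [f·L/D + ΣK]·(ρV²/2) = [0.02353·6.46/0.105 + 23.6]·(1190·3.451²/2) = [1.447 + 23.6]·7084 = 1.774e+05 Pa.
ΔP = 1.774e+05 Pa = 177 kPa.

ΔP ≈ 177 kPa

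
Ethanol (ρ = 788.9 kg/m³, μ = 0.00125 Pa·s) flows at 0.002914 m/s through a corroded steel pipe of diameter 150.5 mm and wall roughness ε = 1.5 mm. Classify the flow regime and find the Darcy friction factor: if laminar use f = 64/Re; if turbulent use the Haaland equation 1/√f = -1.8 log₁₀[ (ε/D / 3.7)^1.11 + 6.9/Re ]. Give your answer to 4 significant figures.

Re = ρVD/μ = 788.9·0.002914·0.1505/0.00125 = 276.8.
Re < 2300 → laminar, so f = 64/Re = 0.2312 (roughness is irrelevant in laminar flow).

f ≈ 0.2312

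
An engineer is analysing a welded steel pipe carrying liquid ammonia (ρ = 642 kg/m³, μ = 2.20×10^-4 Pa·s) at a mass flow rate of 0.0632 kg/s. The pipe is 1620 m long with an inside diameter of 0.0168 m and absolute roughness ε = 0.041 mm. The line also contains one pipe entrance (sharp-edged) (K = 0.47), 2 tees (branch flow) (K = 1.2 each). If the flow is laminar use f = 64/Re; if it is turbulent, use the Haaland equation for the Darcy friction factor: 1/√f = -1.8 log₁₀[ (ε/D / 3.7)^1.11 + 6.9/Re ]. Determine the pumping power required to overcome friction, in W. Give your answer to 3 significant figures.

A = πD²/4 = π(0.0168)²/4 = 0.0002217 m²; mean velocity V = ṁ/(ρA) = 0.0632/(642 · 0.0002217) = 0.4441 m/s.
Reynolds number Re = ρVD/μ = 642 · 0.4441 · 0.0168 / 0.00022 = 2.177e+04.
Re > 4000 → turbulent. Relative roughness ε/D = 4.1e-05/0.0168 = 0.00244. Haaland: 1/√f = -1.8 log₁₀[(0.00244/3.7)^1.11 + 6.9/2.177e+04] = -1.8 log₁₀[0.000295 + 0.000317] = 5.784, so f = 0.02989.
Total minor-loss coefficient ΣK = 1·0.47 + 2·1.2 = 2.87.
ΔP = [f·L/D + ΣK]·(ρV²/2) = [0.02989·1620/0.0168 + 2.87]·(642·0.4441²/2) = [2882 + 2.87]·63.31 = 1.826e+05 Pa.
Q = ṁ/ρ = 0.0632/642 = 9.844e-05 m³/s.
Pumping power P = QΔP = 9.844e-05·1.826e+05 = 17.98 W = 18.0 W.

P ≈ 18.0 W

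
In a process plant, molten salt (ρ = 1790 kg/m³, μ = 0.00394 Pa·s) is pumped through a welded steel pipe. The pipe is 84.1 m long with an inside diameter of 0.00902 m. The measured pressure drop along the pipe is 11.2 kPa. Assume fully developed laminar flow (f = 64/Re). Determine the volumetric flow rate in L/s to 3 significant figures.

For laminar flow, f = 64/Re with Re = ρVD/μ, so Darcy-Weisbach reduces to ΔP = 32μLV/D². Solving for V: V = ΔP·D²/(32μL) = 1.12e+04·(0.00902)²/(32·0.00394·84.1) = 0.08594 m/s.
Check: Re = ρVD/μ = 1790·0.08594·0.00902/0.00394 = 352.2 < 2300, so the laminar assumption holds.
Q = V·A = 0.08594·(π/4·0.00902²) = 5.492e-06 m³/s = 0.00549 L/s.

Q ≈ 0.00549 L/s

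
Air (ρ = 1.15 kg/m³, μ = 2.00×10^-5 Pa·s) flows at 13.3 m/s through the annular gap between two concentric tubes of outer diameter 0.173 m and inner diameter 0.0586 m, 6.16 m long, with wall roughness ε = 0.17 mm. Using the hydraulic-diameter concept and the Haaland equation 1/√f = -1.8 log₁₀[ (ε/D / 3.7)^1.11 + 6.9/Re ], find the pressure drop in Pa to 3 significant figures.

ΔP ≈ 130 Pa

Hydraulic diameter D_h = 4A/P = D_o - D_i = 0.173 - 0.0586 = 0.1144 m.
Re = ρVD_h/μ = 1.15·13.3·0.1144/2e-05 = 8.749e+04.
ε/D_h = 0.00017/0.1144 = 0.00149; Haaland gives 1/√f = -1.8 log₁₀[0.00017+7.89e-05] = 6.488, so f = 0.02376.
ΔP = f(L/D_h)(ρV²/2) = 0.02376·6.16/0.1144·101.7 = 130.1 Pa.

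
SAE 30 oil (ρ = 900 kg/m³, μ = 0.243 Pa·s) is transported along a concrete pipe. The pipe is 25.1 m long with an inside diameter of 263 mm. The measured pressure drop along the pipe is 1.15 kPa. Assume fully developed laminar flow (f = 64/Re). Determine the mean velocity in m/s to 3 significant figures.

For laminar flow, f = 64/Re with Re = ρVD/μ, so Darcy-Weisbach reduces to ΔP = 32μLV/D². Solving for V: V = ΔP·D²/(32μL) = 1150·(0.263)²/(32·0.243·25.1) = 0.4075 m/s.
Check: Re = ρVD/μ = 900·0.4075·0.263/0.243 = 397 < 2300, so the laminar assumption holds.

V ≈ 0.408 m/s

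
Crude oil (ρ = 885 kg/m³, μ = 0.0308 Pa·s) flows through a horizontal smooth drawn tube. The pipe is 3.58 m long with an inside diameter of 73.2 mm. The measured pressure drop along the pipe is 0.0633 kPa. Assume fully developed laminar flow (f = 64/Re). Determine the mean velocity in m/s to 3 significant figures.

For laminar flow, f = 64/Re with Re = ρVD/μ, so Darcy-Weisbach reduces to ΔP = 32μLV/D². Solving for V: V = ΔP·D²/(32μL) = 63.3·(0.0732)²/(32·0.0308·3.58) = 0.09613 m/s.
Check: Re = ρVD/μ = 885·0.09613·0.0732/0.0308 = 202.2 < 2300, so the laminar assumption holds.

V ≈ 0.0961 m/s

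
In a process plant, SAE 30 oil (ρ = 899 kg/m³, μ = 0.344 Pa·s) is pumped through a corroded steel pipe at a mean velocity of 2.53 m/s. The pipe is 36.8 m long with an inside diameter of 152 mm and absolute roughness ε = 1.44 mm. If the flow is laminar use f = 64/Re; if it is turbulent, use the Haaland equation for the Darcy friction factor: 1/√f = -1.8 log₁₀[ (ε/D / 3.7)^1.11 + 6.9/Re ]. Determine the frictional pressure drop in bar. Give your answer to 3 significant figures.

Reynolds number Re = ρVD/μ = 899 · 2.53 · 0.152 / 0.344 = 1005.
Re < 2300 → laminar flow, so f = 64/Re = 64/1005 = 0.06368 (the turbulent correlation is not needed).
Darcy-Weisbach: ΔP = f(L/D)(ρV²/2) = 0.06368·(36.8/0.152)·(899·2.53²/2) = 0.06368·242.1·2877 = 4.436e+04 Pa.
ΔP = 4.436e+04 Pa = 0.444 bar.

ΔP ≈ 0.444 bar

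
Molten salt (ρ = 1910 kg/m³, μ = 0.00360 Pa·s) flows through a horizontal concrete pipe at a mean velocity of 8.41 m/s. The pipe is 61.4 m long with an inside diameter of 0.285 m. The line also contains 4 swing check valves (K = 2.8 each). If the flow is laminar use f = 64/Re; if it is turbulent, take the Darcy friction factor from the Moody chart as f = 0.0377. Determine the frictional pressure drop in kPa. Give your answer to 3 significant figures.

Reynolds number Re = ρVD/μ = 1910 · 8.41 · 0.285 / 0.0036 = 1.272e+06.
Re > 4000 → turbulent; use the Moody-chart value f = 0.0377.
Total minor-loss coefficient ΣK = 4·2.8 = 11.2.
ΔP = [f·L/D + ΣK]·(ρV²/2) = [0.0377·61.4/0.285 + 11.2]·(1910·8.41²/2) = [8.122 + 11.2]·6.755e+04 = 1.305e+06 Pa.
ΔP = 1.305e+06 Pa = 1310 kPa.

ΔP ≈ 1310 kPa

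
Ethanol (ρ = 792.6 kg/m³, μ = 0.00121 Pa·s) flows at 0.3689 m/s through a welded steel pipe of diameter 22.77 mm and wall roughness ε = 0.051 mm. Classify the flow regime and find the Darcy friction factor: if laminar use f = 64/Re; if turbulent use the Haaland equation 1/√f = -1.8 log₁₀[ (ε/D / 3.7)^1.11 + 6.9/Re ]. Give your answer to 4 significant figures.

f ≈ 0.03888

Re = ρVD/μ = 792.6·0.3689·0.02277/0.00121 = 5502.
Re > 4000 → turbulent. ε/D = 5.1e-05/0.02277 = 0.00224; Haaland: 1/√f = -1.8 log₁₀[0.000268 + 0.00125] = 5.072, so f = 0.03888.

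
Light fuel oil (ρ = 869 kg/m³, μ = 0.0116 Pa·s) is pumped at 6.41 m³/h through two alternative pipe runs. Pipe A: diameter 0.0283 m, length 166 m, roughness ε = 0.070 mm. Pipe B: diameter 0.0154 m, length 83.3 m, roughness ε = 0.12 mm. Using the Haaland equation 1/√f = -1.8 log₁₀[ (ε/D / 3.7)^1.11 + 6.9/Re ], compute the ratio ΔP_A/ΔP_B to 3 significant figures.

Pipe A: V = Q/A = 0.001781/0.000629 = 2.831 m/s; Re = 6001; ε/D = 0.00247; Haaland → f = 0.03829; ΔP_A = f(L/D)(ρV²/2) = 7.82e+05 Pa.
Pipe B: V = Q/A = 0.001781/0.0001863 = 9.559 m/s; Re = 1.103e+04; ε/D = 0.00779; Haaland → f = 0.0402; ΔP_B = f(L/D)(ρV²/2) = 8.633e+06 Pa.
ΔP_A/ΔP_B = 7.82e+05/8.633e+06 = 0.0906.

ΔP_A/ΔP_B ≈ 0.0906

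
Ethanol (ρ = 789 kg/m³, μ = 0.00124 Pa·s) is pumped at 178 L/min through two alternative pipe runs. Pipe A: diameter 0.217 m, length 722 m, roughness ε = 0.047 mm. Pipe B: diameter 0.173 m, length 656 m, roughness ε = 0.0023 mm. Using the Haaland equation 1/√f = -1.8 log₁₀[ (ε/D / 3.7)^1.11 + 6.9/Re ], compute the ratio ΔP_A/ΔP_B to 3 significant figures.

Pipe A: V = Q/A = 0.002967/0.03698 = 0.08022 m/s; Re = 1.108e+04; ε/D = 0.000217; Haaland → f = 0.0303; ΔP_A = f(L/D)(ρV²/2) = 255.9 Pa.
Pipe B: V = Q/A = 0.002967/0.02351 = 0.1262 m/s; Re = 1.389e+04; ε/D = 1.33e-05; Haaland → f = 0.02829; ΔP_B = f(L/D)(ρV²/2) = 674 Pa.
ΔP_A/ΔP_B = 255.9/674 = 0.380.

ΔP_A/ΔP_B ≈ 0.380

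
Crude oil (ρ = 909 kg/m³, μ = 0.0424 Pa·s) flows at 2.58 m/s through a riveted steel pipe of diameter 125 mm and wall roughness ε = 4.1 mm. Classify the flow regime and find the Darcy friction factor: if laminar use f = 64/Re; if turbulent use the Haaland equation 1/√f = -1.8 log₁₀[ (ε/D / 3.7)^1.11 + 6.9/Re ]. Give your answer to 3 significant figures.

f ≈ 0.0636

Re = ρVD/μ = 909·2.58·0.125/0.0424 = 6914.
Re > 4000 → turbulent. ε/D = 0.0041/0.125 = 0.0328; Haaland: 1/√f = -1.8 log₁₀[0.00527 + 0.000998] = 3.965, so f = 0.06361.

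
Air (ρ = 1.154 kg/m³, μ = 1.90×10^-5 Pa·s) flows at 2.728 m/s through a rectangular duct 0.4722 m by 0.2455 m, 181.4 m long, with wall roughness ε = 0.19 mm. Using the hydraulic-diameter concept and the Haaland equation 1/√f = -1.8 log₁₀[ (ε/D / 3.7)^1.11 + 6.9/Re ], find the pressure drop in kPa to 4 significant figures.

Hydraulic diameter D_h = 4A/P = 4·(0.4722·0.2455)/(2·(0.4722+0.2455)) = 0.4637/1.435 = 0.323 m.
Re = ρVD_h/μ = 1.154·2.728·0.323/1.9e-05 = 5.353e+04.
ε/D_h = 0.00019/0.323 = 0.000588; Haaland gives 1/√f = -1.8 log₁₀[6.07e-05+0.000129] = 6.7, so f = 0.02228.
ΔP = f(L/D_h)(ρV²/2) = 0.02228·181.4/0.323·4.294 = 53.72 Pa.
ΔP = 0.05372 kPa.

ΔP ≈ 0.05372 kPa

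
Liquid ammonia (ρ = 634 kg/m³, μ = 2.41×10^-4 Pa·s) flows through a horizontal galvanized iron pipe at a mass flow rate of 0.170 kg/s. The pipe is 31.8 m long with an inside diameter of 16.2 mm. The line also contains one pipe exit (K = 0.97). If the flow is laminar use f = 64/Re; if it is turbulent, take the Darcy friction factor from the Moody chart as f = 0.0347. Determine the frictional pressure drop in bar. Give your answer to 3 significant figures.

ΔP ≈ 0.371 bar

A = πD²/4 = π(0.0162)²/4 = 0.0002061 m²; mean velocity V = ṁ/(ρA) = 0.17/(634 · 0.0002061) = 1.301 m/s.
Reynolds number Re = ρVD/μ = 634 · 1.301 · 0.0162 / 0.000241 = 5.544e+04.
Re > 4000 → turbulent; use the Moody-chart value f = 0.0347.
Total minor-loss coefficient ΣK = 1·0.97 = 0.97.
ΔP = [f·L/D + ΣK]·(ρV²/2) = [0.0347·31.8/0.0162 + 0.97]·(634·1.301²/2) = [68.11 + 0.97]·536.5 = 3.706e+04 Pa.
ΔP = 3.706e+04 Pa = 0.371 bar.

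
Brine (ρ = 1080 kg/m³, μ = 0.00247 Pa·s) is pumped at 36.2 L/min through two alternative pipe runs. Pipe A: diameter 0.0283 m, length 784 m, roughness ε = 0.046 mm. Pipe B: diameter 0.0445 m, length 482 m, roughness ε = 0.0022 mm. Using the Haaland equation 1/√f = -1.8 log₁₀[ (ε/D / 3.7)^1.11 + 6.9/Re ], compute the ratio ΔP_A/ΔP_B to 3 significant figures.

ΔP_A/ΔP_B ≈ 14.9

Pipe A: V = Q/A = 0.0006033/0.000629 = 0.9592 m/s; Re = 1.187e+04; ε/D = 0.00163; Haaland → f = 0.03183; ΔP_A = f(L/D)(ρV²/2) = 4.38e+05 Pa.
Pipe B: V = Q/A = 0.0006033/0.001555 = 0.3879 m/s; Re = 7548; ε/D = 4.94e-05; Haaland → f = 0.03346; ΔP_B = f(L/D)(ρV²/2) = 2.945e+04 Pa.
ΔP_A/ΔP_B = 4.38e+05/2.945e+04 = 14.9.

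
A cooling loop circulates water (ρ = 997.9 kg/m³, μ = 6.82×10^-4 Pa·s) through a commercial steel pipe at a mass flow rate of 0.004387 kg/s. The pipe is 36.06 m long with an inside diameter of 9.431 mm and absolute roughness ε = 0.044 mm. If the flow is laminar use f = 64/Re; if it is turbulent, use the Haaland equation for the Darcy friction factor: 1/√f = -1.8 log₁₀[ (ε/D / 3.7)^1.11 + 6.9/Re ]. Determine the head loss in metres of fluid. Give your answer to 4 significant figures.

A = πD²/4 = π(0.009431)²/4 = 6.986e-05 m²; mean velocity V = ṁ/(ρA) = 0.004387/(997.9 · 6.986e-05) = 0.06293 m/s.
Reynolds number Re = ρVD/μ = 997.9 · 0.06293 · 0.009431 / 0.000682 = 868.4.
Re < 2300 → laminar flow, so f = 64/Re = 64/868.4 = 0.0737 (the turbulent correlation is not needed).
Darcy-Weisbach: ΔP = f(L/D)(ρV²/2) = 0.0737·(36.06/0.009431)·(997.9·0.06293²/2) = 0.0737·3824·1.976 = 556.8 Pa.
Head loss h_f = ΔP/(ρg) = 556.8/(997.9·9.81) = 0.05688 m.

h_f ≈ 0.05688 m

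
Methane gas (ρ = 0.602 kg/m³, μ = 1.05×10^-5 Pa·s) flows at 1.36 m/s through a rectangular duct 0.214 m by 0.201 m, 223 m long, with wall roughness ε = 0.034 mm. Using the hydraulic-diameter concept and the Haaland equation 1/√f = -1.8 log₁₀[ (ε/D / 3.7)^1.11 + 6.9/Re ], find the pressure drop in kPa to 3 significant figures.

ΔP ≈ 0.0164 kPa

Hydraulic diameter D_h = 4A/P = 4·(0.214·0.201)/(2·(0.214+0.201)) = 0.1721/0.83 = 0.2073 m.
Re = ρVD_h/μ = 0.602·1.36·0.2073/1.05e-05 = 1.616e+04.
ε/D_h = 3.4e-05/0.2073 = 0.000164; Haaland gives 1/√f = -1.8 log₁₀[1.47e-05+0.000427] = 6.039, so f = 0.02742.
ΔP = f(L/D_h)(ρV²/2) = 0.02742·223/0.2073·0.5567 = 16.42 Pa.
ΔP = 0.0164 kPa.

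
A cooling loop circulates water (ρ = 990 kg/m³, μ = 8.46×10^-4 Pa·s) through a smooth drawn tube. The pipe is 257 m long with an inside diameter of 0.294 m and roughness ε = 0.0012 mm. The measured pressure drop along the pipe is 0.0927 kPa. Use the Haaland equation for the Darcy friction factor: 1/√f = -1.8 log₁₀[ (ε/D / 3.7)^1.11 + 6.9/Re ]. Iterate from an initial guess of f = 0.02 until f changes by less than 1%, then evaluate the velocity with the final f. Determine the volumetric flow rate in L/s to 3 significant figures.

Q ≈ 6.59 L/s

Rearranging Darcy-Weisbach: V = √(2·ΔP·D/(f·L·ρ)). With ε/D = 1.2e-06/0.294 = 4.08e-06, iterate starting from f = 0.02:
  f = 0.02 → V = √(2·92.7·0.294/(0.02·257·990)) = 0.1035 m/s; Re = ρVD/μ = 3.561e+04; f → 0.0224
  f = 0.0224 → V = 0.0978 m/s; Re = 3.365e+04; f → 0.0227
  f = 0.0227 → V = 0.09715 m/s; Re = 3.343e+04; f → 0.02273
Converged (Δf/f < 1%). With the final f = 0.02273: V = √(2·92.7·0.294/(0.02273·257·990)) = 0.09708 m/s.
Q = V·A = 0.09708·(π/4·0.294²) = 0.00659 m³/s = 6.59 L/s.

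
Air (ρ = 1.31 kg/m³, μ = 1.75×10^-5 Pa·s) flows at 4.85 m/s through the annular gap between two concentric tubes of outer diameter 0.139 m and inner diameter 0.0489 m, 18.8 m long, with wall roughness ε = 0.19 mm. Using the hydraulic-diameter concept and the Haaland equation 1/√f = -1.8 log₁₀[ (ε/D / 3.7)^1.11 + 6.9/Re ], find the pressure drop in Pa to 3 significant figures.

Hydraulic diameter D_h = 4A/P = D_o - D_i = 0.139 - 0.0489 = 0.0901 m.
Re = ρVD_h/μ = 1.31·4.85·0.0901/1.75e-05 = 3.271e+04.
ε/D_h = 0.00019/0.0901 = 0.00211; Haaland gives 1/√f = -1.8 log₁₀[0.000251+0.000211] = 6.004, so f = 0.02774.
ΔP = f(L/D_h)(ρV²/2) = 0.02774·18.8/0.0901·15.41 = 89.17 Pa.

ΔP ≈ 89.2 Pa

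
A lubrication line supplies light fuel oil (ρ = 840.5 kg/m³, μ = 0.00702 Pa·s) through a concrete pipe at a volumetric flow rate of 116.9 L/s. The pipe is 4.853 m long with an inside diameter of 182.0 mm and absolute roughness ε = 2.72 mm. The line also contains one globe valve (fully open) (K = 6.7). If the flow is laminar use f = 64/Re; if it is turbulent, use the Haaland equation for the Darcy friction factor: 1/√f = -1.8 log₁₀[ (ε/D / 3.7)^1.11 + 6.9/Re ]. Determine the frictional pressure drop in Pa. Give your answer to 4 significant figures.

ΔP ≈ 66850 Pa

Q = 116.9 L/s = 116.9/1000 = 0.1169 m³/s.
Cross-sectional area A = πD²/4 = π(0.182)²/4 = 0.02602 m²; mean velocity V = Q/A = 0.1169/0.02602 = 4.493 m/s.
Reynolds number Re = ρVD/μ = 840.5 · 4.493 · 0.182 / 0.00702 = 9.792e+04.
Re > 4000 → turbulent. Relative roughness ε/D = 0.00272/0.182 = 0.0149. Haaland: 1/√f = -1.8 log₁₀[(0.0149/3.7)^1.11 + 6.9/9.792e+04] = -1.8 log₁₀[0.0022 + 7.05e-05] = 4.758, so f = 0.04417.
Total minor-loss coefficient ΣK = 1·6.7 = 6.7.
ΔP = [f·L/D + ΣK]·(ρV²/2) = [0.04417·4.853/0.182 + 6.7]·(840.5·4.493²/2) = [1.178 + 6.7]·8485 = 6.685e+04 Pa.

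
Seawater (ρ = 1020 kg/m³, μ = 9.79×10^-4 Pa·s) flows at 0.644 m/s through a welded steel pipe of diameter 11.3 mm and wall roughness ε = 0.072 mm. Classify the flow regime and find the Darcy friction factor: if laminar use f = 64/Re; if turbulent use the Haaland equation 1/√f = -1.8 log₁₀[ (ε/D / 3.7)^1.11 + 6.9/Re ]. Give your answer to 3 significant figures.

Re = ρVD/μ = 1020·0.644·0.0113/0.000979 = 7582.
Re > 4000 → turbulent. ε/D = 7.2e-05/0.0113 = 0.00637; Haaland: 1/√f = -1.8 log₁₀[0.000855 + 0.00091] = 4.956, so f = 0.04072.

f ≈ 0.0407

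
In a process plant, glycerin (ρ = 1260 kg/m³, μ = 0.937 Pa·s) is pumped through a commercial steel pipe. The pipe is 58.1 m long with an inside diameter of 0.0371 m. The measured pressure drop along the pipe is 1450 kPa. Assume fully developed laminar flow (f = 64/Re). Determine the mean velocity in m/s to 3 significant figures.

V ≈ 1.15 m/s

For laminar flow, f = 64/Re with Re = ρVD/μ, so Darcy-Weisbach reduces to ΔP = 32μLV/D². Solving for V: V = ΔP·D²/(32μL) = 1.45e+06·(0.0371)²/(32·0.937·58.1) = 1.146 m/s.
Check: Re = ρVD/μ = 1260·1.146·0.0371/0.937 = 57.16 < 2300, so the laminar assumption holds.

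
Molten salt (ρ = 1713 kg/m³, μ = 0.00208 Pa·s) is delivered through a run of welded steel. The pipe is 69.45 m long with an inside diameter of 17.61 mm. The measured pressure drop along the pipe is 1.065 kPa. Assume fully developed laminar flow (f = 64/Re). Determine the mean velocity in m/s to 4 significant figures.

For laminar flow, f = 64/Re with Re = ρVD/μ, so Darcy-Weisbach reduces to ΔP = 32μLV/D². Solving for V: V = ΔP·D²/(32μL) = 1065·(0.01761)²/(32·0.00208·69.45) = 0.07145 m/s.
Check: Re = ρVD/μ = 1713·0.07145·0.01761/0.00208 = 1036 < 2300, so the laminar assumption holds.

V ≈ 0.07145 m/s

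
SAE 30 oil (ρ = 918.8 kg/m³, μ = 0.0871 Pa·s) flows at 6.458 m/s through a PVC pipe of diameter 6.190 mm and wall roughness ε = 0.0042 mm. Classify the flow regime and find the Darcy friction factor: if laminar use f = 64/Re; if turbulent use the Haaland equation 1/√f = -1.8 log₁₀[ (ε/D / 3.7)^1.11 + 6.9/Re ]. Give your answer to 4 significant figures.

Re = ρVD/μ = 918.8·6.458·0.00619/0.0871 = 421.7.
Re < 2300 → laminar, so f = 64/Re = 0.1518 (roughness is irrelevant in laminar flow).

f ≈ 0.1518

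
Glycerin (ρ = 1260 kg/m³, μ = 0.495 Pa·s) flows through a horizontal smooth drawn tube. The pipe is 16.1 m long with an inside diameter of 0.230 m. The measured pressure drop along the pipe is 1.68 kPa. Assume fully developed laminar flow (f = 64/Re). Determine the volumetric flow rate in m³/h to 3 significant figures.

For laminar flow, f = 64/Re with Re = ρVD/μ, so Darcy-Weisbach reduces to ΔP = 32μLV/D². Solving for V: V = ΔP·D²/(32μL) = 1680·(0.23)²/(32·0.495·16.1) = 0.3485 m/s.
Check: Re = ρVD/μ = 1260·0.3485·0.23/0.495 = 204 < 2300, so the laminar assumption holds.
Q = V·A = 0.3485·(π/4·0.23²) = 0.01448 m³/s = 52.1 m³/h.

Q ≈ 52.1 m³/h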